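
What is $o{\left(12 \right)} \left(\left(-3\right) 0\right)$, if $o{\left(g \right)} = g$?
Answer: $0$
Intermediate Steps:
$o{\left(12 \right)} \left(\left(-3\right) 0\right) = 12 \left(\left(-3\right) 0\right) = 12 \cdot 0 = 0$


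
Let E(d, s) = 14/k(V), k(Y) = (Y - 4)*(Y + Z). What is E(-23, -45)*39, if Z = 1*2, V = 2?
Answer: -273/4 ≈ -68.250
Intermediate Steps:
Z = 2
k(Y) = (-4 + Y)*(2 + Y) (k(Y) = (Y - 4)*(Y + 2) = (-4 + Y)*(2 + Y))
E(d, s) = -7/4 (E(d, s) = 14/(-8 + 2² - 2*2) = 14/(-8 + 4 - 4) = 14/(-8) = 14*(-⅛) = -7/4)
E(-23, -45)*39 = -7/4*39 = -273/4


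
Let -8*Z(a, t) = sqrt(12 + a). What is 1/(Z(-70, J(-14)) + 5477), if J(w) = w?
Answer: 175264/959920957 + 4*I*sqrt(58)/959920957 ≈ 0.00018258 + 3.1735e-8*I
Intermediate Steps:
Z(a, t) = -sqrt(12 + a)/8
1/(Z(-70, J(-14)) + 5477) = 1/(-sqrt(12 - 70)/8 + 5477) = 1/(-I*sqrt(58)/8 + 5477) = 1/(5477 - I*sqrt(58)/8)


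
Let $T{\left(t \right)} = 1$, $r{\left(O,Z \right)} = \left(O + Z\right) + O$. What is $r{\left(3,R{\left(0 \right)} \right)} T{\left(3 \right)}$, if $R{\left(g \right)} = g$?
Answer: $6$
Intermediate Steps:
$r{\left(O,Z \right)} = Z + 2 O$
$r{\left(3,R{\left(0 \right)} \right)} T{\left(3 \right)} = \left(0 + 2 \cdot 3\right) 1 = \left(0 + 6\right) 1 = 6 \cdot 1 = 6$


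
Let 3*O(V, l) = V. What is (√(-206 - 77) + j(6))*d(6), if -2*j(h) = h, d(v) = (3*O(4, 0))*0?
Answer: 0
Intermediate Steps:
O(V, l) = V/3
d(v) = 0 (d(v) = (3*((⅓)*4))*0 = (3*(4/3))*0 = 4*0 = 0)
j(h) = -h/2
(√(-206 - 77) + j(6))*d(6) = (√(-206 - 77) - ½*6)*0 = (√(-283) - 3)*0 = (I*√283 - 3)*0 = (-3 + I*√283)*0 = 0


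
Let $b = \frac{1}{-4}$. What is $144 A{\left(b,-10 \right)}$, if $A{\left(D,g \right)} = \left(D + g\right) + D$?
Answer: $-1512$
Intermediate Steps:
$b = - \frac{1}{4} \approx -0.25$
$A{\left(D,g \right)} = g + 2 D$
$144 A{\left(b,-10 \right)} = 144 \left(-10 + 2 \left(- \frac{1}{4}\right)\right) = 144 \left(-10 - \frac{1}{2}\right) = 144 \left(- \frac{21}{2}\right) = -1512$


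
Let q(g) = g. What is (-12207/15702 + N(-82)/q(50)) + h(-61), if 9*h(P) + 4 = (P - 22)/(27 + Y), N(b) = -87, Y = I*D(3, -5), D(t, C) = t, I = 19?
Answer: -151927787/49461300 ≈ -3.0716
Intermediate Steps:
Y = 57 (Y = 19*3 = 57)
h(P) = -179/378 + P/756 (h(P) = -4/9 + ((P - 22)/(27 + 57))/9 = -4/9 + ((-22 + P)/84)/9 = -4/9 + ((-22 + P)*(1/84))/9 = -4/9 + (-11/42 + P/84)/9 = -4/9 + (-11/378 + P/756) = -179/378 + P/756)
(-12207/15702 + N(-82)/q(50)) + h(-61) = (-12207/15702 - 87/50) + (-179/378 + (1/756)*(-61)) = (-12207*1/15702 - 87*1/50) + (-179/378 - 61/756) = (-4069/5234 - 87/50) - 419/756 = -164702/65425 - 419/756 = -151927787/49461300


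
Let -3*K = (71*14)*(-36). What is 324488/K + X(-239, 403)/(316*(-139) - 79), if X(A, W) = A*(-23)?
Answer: 1776609656/65608473 ≈ 27.079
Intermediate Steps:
K = 11928 (K = -71*14*(-36)/3 = -994*(-36)/3 = -1/3*(-35784) = 11928)
X(A, W) = -23*A
324488/K + X(-239, 403)/(316*(-139) - 79) = 324488/11928 + (-23*(-239))/(316*(-139) - 79) = 324488*(1/11928) + 5497/(-43924 - 79) = 40561/1491 + 5497/(-44003) = 40561/1491 + 5497*(-1/44003) = 40561/1491 - 5497/44003 = 1776609656/65608473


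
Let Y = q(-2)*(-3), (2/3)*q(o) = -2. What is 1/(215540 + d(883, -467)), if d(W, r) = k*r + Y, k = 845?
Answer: -1/179066 ≈ -5.5845e-6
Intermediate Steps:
q(o) = -3 (q(o) = (3/2)*(-2) = -3)
Y = 9 (Y = -3*(-3) = 9)
d(W, r) = 9 + 845*r (d(W, r) = 845*r + 9 = 9 + 845*r)
1/(215540 + d(883, -467)) = 1/(215540 + (9 + 845*(-467))) = 1/(215540 + (9 - 394615)) = 1/(215540 - 394606) = 1/(-179066) = -1/179066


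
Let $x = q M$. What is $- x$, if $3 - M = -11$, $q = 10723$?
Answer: $-150122$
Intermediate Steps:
$M = 14$ ($M = 3 - -11 = 3 + 11 = 14$)
$x = 150122$ ($x = 10723 \cdot 14 = 150122$)
$- x = \left(-1\right) 150122 = -150122$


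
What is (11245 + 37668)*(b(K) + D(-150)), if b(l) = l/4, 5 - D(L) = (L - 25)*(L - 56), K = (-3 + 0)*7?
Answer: -7053303513/4 ≈ -1.7633e+9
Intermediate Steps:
K = -21 (K = -3*7 = -21)
D(L) = 5 - (-56 + L)*(-25 + L) (D(L) = 5 - (L - 25)*(L - 56) = 5 - (-25 + L)*(-56 + L) = 5 - (-56 + L)*(-25 + L))
b(l) = l/4
(11245 + 37668)*(b(K) + D(-150)) = (11245 + 37668)*((¼)*(-21) + (-1395 - 1*(-150)² + 81*(-150))) = 48913*(-21/4 + (-1395 - 1*22500 - 12150)) = 48913*(-21/4 + (-1395 - 22500 - 12150)) = 48913*(-21/4 - 36045) = 48913*(-144201/4) = -7053303513/4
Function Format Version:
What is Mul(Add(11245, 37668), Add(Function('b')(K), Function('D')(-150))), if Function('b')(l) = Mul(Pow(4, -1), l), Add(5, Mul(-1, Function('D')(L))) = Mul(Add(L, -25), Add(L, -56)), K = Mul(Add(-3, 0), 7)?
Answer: Rational(-7053303513, 4) ≈ -1.7633e+9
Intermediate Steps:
K = -21 (K = Mul(-3, 7) = -21)
Function('D')(L) = Add(5, Mul(-1, Add(-56, L), Add(-25, L))) (Function('D')(L) = Add(5, Mul(-1, Mul(Add(L, -25), Add(L, -56)))) = Add(5, Mul(-1, Mul(Add(-25, L), Add(-56, L)))) = Add(5, Mul(-1, Mul(Add(-56, L), Add(-25, L)))) = Add(5, Mul(-1, Add(-56, L), Add(-25, L))))
Function('b')(l) = Mul(Rational(1, 4), l)
Mul(Add(11245, 37668), Add(Function('b')(K), Function('D')(-150))) = Mul(Add(11245, 37668), Add(Mul(Rational(1, 4), -21), Add(-1395, Mul(-1, Pow(-150, 2)), Mul(81, -150)))) = Mul(48913, Add(Rational(-21, 4), Add(-1395, Mul(-1, 22500), -12150))) = Mul(48913, Add(Rational(-21, 4), Add(-1395, -22500, -12150))) = Mul(48913, Add(Rational(-21, 4), -36045)) = Mul(48913, Rational(-144201, 4)) = Rational(-7053303513, 4)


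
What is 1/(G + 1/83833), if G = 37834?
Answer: 83833/3171737723 ≈ 2.6431e-5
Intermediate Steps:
1/(G + 1/83833) = 1/(37834 + 1/83833) = 1/(3171737723/83833) = 83833/3171737723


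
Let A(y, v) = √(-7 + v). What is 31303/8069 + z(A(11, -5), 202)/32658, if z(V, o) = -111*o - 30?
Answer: 140188031/43919567 ≈ 3.1919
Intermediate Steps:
z(V, o) = -30 - 111*o
31303/8069 + z(A(11, -5), 202)/32658 = 31303/8069 + (-30 - 111*202)/32658 = 31303*(1/8069) + (-30 - 22422)*(1/32658) = 31303/8069 - 22452*1/32658 = 31303/8069 - 3742/5443 = 140188031/43919567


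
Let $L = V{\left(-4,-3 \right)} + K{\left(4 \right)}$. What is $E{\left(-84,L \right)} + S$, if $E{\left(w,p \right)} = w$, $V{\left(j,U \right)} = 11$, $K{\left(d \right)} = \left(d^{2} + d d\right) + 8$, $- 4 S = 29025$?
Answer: $- \frac{29361}{4} \approx -7340.3$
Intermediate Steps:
$S = - \frac{29025}{4}$ ($S = \left(- \frac{1}{4}\right) 29025 = - \frac{29025}{4} \approx -7256.3$)
$K{\left(d \right)} = 8 + 2 d^{2}$ ($K{\left(d \right)} = \left(d^{2} + d^{2}\right) + 8 = 2 d^{2} + 8 = 8 + 2 d^{2}$)
$L = 51$ ($L = 11 + \left(8 + 2 \cdot 4^{2}\right) = 11 + \left(8 + 2 \cdot 16\right) = 11 + \left(8 + 32\right) = 11 + 40 = 51$)
$E{\left(-84,L \right)} + S = -84 - \frac{29025}{4} = - \frac{29361}{4}$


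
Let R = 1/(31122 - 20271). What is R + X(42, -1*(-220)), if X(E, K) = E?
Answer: 455743/10851 ≈ 42.000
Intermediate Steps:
R = 1/10851 ≈ 9.2157e-5
R + X(42, -1*(-220)) = 1/10851 + 42 = 455743/10851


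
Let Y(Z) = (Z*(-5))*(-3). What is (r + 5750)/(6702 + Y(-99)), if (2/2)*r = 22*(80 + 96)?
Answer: 9622/5217 ≈ 1.8444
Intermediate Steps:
Y(Z) = 15*Z (Y(Z) = -5*Z*(-3) = 15*Z)
r = 3872 (r = 22*(80 + 96) = 22*176 = 3872)
(r + 5750)/(6702 + Y(-99)) = (3872 + 5750)/(6702 + 15*(-99)) = 9622/(6702 - 1485) = 9622/5217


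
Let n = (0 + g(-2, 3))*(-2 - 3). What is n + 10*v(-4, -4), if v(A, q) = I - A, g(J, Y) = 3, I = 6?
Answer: 85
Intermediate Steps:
n = -15 (n = (0 + 3)*(-2 - 3) = 3*(-5) = -15)
v(A, q) = 6 - A
n + 10*v(-4, -4) = -15 + 10*(6 - 1*(-4)) = -15 + 10*(6 + 4) = -15 + 10*10 = -15 + 100 = 85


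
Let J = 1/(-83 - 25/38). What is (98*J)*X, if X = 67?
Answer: -249508/3179 ≈ -78.486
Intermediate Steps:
J = -38/3179 (J = 1/(-83 - 25*1/38) = 1/(-83 - 25/38) = 1/(-3179/38) = -38/3179 ≈ -0.011953)
(98*J)*X = (98*(-38/3179))*67 = -3724/3179*67 = -249508/3179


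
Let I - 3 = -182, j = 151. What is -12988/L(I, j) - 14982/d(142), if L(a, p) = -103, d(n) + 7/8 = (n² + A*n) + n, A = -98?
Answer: 651510476/5264639 ≈ 123.75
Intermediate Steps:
I = -179 (I = 3 - 182 = -179)
d(n) = -7/8 + n² - 97*n (d(n) = -7/8 + ((n² - 98*n) + n) = -7/8 + (n² - 97*n) = -7/8 + n² - 97*n)
-12988/L(I, j) - 14982/d(142) = -12988/(-103) - 14982/(-7/8 + 142² - 97*142) = -12988*(-1/103) - 14982/(-7/8 + 20164 - 13774) = 12988/103 - 14982/51113/8 = 12988/103 - 14982*8/51113 = 12988/103 - 119856/51113 = 651510476/5264639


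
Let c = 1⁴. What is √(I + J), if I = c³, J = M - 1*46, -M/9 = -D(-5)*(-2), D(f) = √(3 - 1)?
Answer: 3*√(-5 - 2*√2) ≈ 8.3938*I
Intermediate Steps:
D(f) = √2
M = -18*√2 (M = -9*(-√2)*(-2) = -18*√2 ≈ -25.456)
c = 1
J = -46 - 18*√2 (J = -18*√2 - 1*46 = -18*√2 - 46 = -46 - 18*√2 ≈ -71.456)
I = 1 (I = 1³ = 1)
√(I + J) = √(1 + (-46 - 18*√2)) = √(-45 - 18*√2)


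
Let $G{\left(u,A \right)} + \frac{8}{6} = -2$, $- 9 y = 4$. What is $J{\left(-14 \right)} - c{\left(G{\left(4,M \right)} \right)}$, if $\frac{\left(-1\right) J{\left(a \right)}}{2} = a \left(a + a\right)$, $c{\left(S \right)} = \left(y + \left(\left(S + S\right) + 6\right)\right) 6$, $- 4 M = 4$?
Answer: $- \frac{2332}{3} \approx -777.33$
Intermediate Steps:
$M = -1$ ($M = \left(- \frac{1}{4}\right) 4 = -1$)
$y = - \frac{4}{9}$ ($y = \left(- \frac{1}{9}\right) 4 = - \frac{4}{9} \approx -0.44444$)
$G{\left(u,A \right)} = - \frac{10}{3}$ ($G{\left(u,A \right)} = - \frac{4}{3} - 2 = - \frac{10}{3}$)
$c{\left(S \right)} = \frac{100}{3} + 12 S$ ($c{\left(S \right)} = \left(- \frac{4}{9} + \left(\left(S + S\right) + 6\right)\right) 6 = \left(- \frac{4}{9} + \left(2 S + 6\right)\right) 6 = \left(- \frac{4}{9} + \left(6 + 2 S\right)\right) 6 = \left(\frac{50}{9} + 2 S\right) 6 = \frac{100}{3} + 12 S$)
$J{\left(a \right)} = - 4 a^{2}$ ($J{\left(a \right)} = - 2 a \left(a + a\right) = - 2 a 2 a = - 2 \cdot 2 a^{2} = - 4 a^{2}$)
$J{\left(-14 \right)} - c{\left(G{\left(4,M \right)} \right)} = - 4 \left(-14\right)^{2} - \left(\frac{100}{3} + 12 \left(- \frac{10}{3}\right)\right) = \left(-4\right) 196 - \left(\frac{100}{3} - 40\right) = -784 - - \frac{20}{3} = -784 + \frac{20}{3} = - \frac{2332}{3}$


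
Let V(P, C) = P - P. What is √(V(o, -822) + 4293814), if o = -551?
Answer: √4293814 ≈ 2072.2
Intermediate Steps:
V(P, C) = 0
√(V(o, -822) + 4293814) = √(0 + 4293814) = √4293814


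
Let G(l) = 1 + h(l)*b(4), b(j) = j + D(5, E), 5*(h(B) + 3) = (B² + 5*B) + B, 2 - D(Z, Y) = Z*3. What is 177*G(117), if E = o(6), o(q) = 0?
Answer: -22900083/5 ≈ -4.5800e+6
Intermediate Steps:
E = 0
D(Z, Y) = 2 - 3*Z (D(Z, Y) = 2 - Z*3 = 2 - 3*Z)
h(B) = -3 + B²/5 + 6*B/5 (h(B) = -3 + ((B² + 5*B) + B)/5 = -3 + (B² + 6*B)/5 = -3 + (B²/5 + 6*B/5) = -3 + B²/5 + 6*B/5)
b(j) = -13 + j (b(j) = j + (2 - 3*5) = j + (2 - 15) = j - 13 = -13 + j)
G(l) = 28 - 54*l/5 - 9*l²/5 (G(l) = 1 + (-3 + l²/5 + 6*l/5)*(-13 + 4) = 1 + (-3 + l²/5 + 6*l/5)*(-9) = 1 + (27 - 54*l/5 - 9*l²/5) = 28 - 54*l/5 - 9*l²/5)
177*G(117) = 177*(28 - 54/5*117 - 9/5*117²) = 177*(28 - 6318/5 - 9/5*13689) = 177*(28 - 6318/5 - 123201/5) = 177*(-129379/5) = -22900083/5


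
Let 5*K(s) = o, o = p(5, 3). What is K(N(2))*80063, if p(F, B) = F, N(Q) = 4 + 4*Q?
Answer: 80063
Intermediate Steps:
o = 5
K(s) = 1 (K(s) = (1/5)*5 = 1)
K(N(2))*80063 = 1*80063 = 80063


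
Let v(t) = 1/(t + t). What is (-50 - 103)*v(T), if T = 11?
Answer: -153/22 ≈ -6.9545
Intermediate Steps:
v(t) = 1/(2*t)
(-50 - 103)*v(T) = (-50 - 103)*((½)/11) = -153/(2*11) = -153*1/22 = -153/22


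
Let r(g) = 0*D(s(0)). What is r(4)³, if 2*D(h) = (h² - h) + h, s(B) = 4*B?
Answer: 0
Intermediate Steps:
D(h) = h²/2 (D(h) = ((h² - h) + h)/2 = h²/2)
r(g) = 0 (r(g) = 0*((4*0)²/2) = 0*((½)*0²) = 0*((½)*0) = 0*0 = 0)
r(4)³ = 0³ = 0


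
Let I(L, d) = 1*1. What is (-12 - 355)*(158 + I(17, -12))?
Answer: -58353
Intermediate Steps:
I(L, d) = 1
(-12 - 355)*(158 + I(17, -12)) = (-12 - 355)*(158 + 1) = -367*159 = -58353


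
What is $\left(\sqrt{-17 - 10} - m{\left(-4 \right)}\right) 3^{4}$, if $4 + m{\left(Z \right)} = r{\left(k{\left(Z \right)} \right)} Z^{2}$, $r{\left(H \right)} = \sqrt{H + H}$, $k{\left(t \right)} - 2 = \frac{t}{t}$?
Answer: $324 - 1296 \sqrt{6} + 243 i \sqrt{3} \approx -2850.5 + 420.89 i$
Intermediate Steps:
$k{\left(t \right)} = 3$ ($k{\left(t \right)} = 2 + \frac{t}{t} = 2 + 1 = 3$)
$r{\left(H \right)} = \sqrt{2} \sqrt{H}$ ($r{\left(H \right)} = \sqrt{2 H} = \sqrt{2} \sqrt{H}$)
$m{\left(Z \right)} = -4 + \sqrt{6} Z^{2}$ ($m{\left(Z \right)} = -4 + \sqrt{2} \sqrt{3} Z^{2} = -4 + \sqrt{6} Z^{2}$)
$\left(\sqrt{-17 - 10} - m{\left(-4 \right)}\right) 3^{4} = \left(\sqrt{-17 - 10} - \left(-4 + \sqrt{6} \left(-4\right)^{2}\right)\right) 3^{4} = \left(\sqrt{-27} - \left(-4 + \sqrt{6} \cdot 16\right)\right) 81 = \left(3 i \sqrt{3} - \left(-4 + 16 \sqrt{6}\right)\right) 81 = \left(3 i \sqrt{3} + \left(4 - 16 \sqrt{6}\right)\right) 81 = \left(4 - 16 \sqrt{6} + 3 i \sqrt{3}\right) 81 = 324 - 1296 \sqrt{6} + 243 i \sqrt{3}$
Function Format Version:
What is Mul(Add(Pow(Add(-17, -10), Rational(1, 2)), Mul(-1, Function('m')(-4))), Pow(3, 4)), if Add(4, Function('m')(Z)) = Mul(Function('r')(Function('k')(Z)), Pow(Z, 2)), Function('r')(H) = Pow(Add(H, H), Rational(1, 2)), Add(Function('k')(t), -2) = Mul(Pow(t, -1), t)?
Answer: Add(324, Mul(-1296, Pow(6, Rational(1, 2))), Mul(243, I, Pow(3, Rational(1, 2)))) ≈ Add(-2850.5, Mul(420.89, I))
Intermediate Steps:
Function('k')(t) = 3 (Function('k')(t) = Add(2, Mul(Pow(t, -1), t)) = Add(2, 1) = 3)
Function('r')(H) = Mul(Pow(2, Rational(1, 2)), Pow(H, Rational(1, 2))) (Function('r')(H) = Pow(Mul(2, H), Rational(1, 2)) = Mul(Pow(2, Rational(1, 2)), Pow(H, Rational(1, 2))))
Function('m')(Z) = Add(-4, Mul(Pow(6, Rational(1, 2)), Pow(Z, 2))) (Function('m')(Z) = Add(-4, Mul(Mul(Pow(2, Rational(1, 2)), Pow(3, Rational(1, 2))), Pow(Z, 2))) = Add(-4, Mul(Pow(6, Rational(1, 2)), Pow(Z, 2))))
Mul(Add(Pow(Add(-17, -10), Rational(1, 2)), Mul(-1, Function('m')(-4))), Pow(3, 4)) = Mul(Add(Pow(Add(-17, -10), Rational(1, 2)), Mul(-1, Add(-4, Mul(Pow(6, Rational(1, 2)), Pow(-4, 2))))), Pow(3, 4)) = Mul(Add(Pow(-27, Rational(1, 2)), Mul(-1, Add(-4, Mul(Pow(6, Rational(1, 2)), 16)))), 81) = Mul(Add(Mul(3, I, Pow(3, Rational(1, 2))), Mul(-1, Add(-4, Mul(16, Pow(6, Rational(1, 2)))))), 81) = Mul(Add(Mul(3, I, Pow(3, Rational(1, 2))), Add(4, Mul(-16, Pow(6, Rational(1, 2))))), 81) = Mul(Add(4, Mul(-16, Pow(6, Rational(1, 2))), Mul(3, I, Pow(3, Rational(1, 2)))), 81) = Add(324, Mul(-1296, Pow(6, Rational(1, 2))), Mul(243, I, Pow(3, Rational(1, 2))))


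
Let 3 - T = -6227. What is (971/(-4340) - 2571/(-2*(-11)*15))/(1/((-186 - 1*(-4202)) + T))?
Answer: -1960157137/23870 ≈ -82118.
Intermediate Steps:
T = 6230 (T = 3 - 1*(-6227) = 3 + 6227 = 6230)
(971/(-4340) - 2571/(-2*(-11)*15))/(1/((-186 - 1*(-4202)) + T)) = (971/(-4340) - 2571/(-2*(-11)*15))/(1/((-186 - 1*(-4202)) + 6230)) = (971*(-1/4340) - 2571/(22*15))/(1/((-186 + 4202) + 6230)) = (-971/4340 - 2571/330)/(1/(4016 + 6230)) = (-971/4340 - 2571*1/330)/(1/10246) = (-971/4340 - 857/110)/(1/10246) = -382619/47740*10246 = -1960157137/23870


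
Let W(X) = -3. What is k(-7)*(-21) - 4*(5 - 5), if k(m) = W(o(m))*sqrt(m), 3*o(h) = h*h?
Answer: 63*I*sqrt(7) ≈ 166.68*I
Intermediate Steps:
o(h) = h**2/3 (o(h) = (h*h)/3 = h**2/3)
k(m) = -3*sqrt(m)
k(-7)*(-21) - 4*(5 - 5) = -3*I*sqrt(7)*(-21) - 4*(5 - 5) = -3*I*sqrt(7)*(-21) - 4*0 = -3*I*sqrt(7)*(-21) + 0 = 63*I*sqrt(7) + 0 = 63*I*sqrt(7)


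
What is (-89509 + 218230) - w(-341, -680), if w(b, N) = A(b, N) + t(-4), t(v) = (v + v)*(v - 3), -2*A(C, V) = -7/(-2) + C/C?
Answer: 514669/4 ≈ 1.2867e+5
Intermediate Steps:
A(C, V) = -9/4 (A(C, V) = -(-7/(-2) + C/C)/2 = -(-7*(-½) + 1)/2 = -(7/2 + 1)/2 = -½*9/2 = -9/4)
t(v) = 2*v*(-3 + v) (t(v) = (2*v)*(-3 + v) = 2*v*(-3 + v))
w(b, N) = 215/4 (w(b, N) = -9/4 + 2*(-4)*(-3 - 4) = -9/4 + 2*(-4)*(-7) = -9/4 + 56 = 215/4)
(-89509 + 218230) - w(-341, -680) = (-89509 + 218230) - 1*215/4 = 128721 - 215/4 = 514669/4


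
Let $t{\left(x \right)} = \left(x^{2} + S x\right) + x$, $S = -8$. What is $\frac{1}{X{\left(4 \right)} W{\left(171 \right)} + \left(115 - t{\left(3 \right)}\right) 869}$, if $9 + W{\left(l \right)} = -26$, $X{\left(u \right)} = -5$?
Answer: $\frac{1}{110538} \approx 9.0467 \cdot 10^{-6}$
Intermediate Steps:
$t{\left(x \right)} = x^{2} - 7 x$ ($t{\left(x \right)} = \left(x^{2} - 8 x\right) + x = x^{2} - 7 x$)
$W{\left(l \right)} = -35$ ($W{\left(l \right)} = -9 - 26 = -35$)
$\frac{1}{X{\left(4 \right)} W{\left(171 \right)} + \left(115 - t{\left(3 \right)}\right) 869} = \frac{1}{\left(-5\right) \left(-35\right) + \left(115 - 3 \left(-7 + 3\right)\right) 869} = \frac{1}{175 + \left(115 - 3 \left(-4\right)\right) 869} = \frac{1}{175 + \left(115 - -12\right) 869} = \frac{1}{175 + \left(115 + 12\right) 869} = \frac{1}{175 + 127 \cdot 869} = \frac{1}{175 + 110363} = \frac{1}{110538}$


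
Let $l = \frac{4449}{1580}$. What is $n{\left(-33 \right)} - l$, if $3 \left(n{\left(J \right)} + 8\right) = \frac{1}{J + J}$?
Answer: $- \frac{1692601}{156420} \approx -10.821$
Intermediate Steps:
$l = \frac{4449}{1580}$ ($l = 4449 \cdot \frac{1}{1580} = \frac{4449}{1580} \approx 2.8158$)
$n{\left(J \right)} = -8 + \frac{1}{6 J}$ ($n{\left(J \right)} = -8 + \frac{1}{3 \left(J + J\right)} = -8 + \frac{1}{3 \cdot 2 J} = -8 + \frac{\frac{1}{2} \frac{1}{J}}{3} = -8 + \frac{1}{6 J}$)
$n{\left(-33 \right)} - l = \left(-8 + \frac{1}{6 \left(-33\right)}\right) - \frac{4449}{1580} = \left(-8 + \frac{1}{6} \left(- \frac{1}{33}\right)\right) - \frac{4449}{1580} = \left(-8 - \frac{1}{198}\right) - \frac{4449}{1580} = - \frac{1585}{198} - \frac{4449}{1580} = - \frac{1692601}{156420}$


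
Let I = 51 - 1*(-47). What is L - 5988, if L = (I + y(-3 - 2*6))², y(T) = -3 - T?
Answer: 6112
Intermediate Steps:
I = 98 (I = 51 + 47 = 98)
L = 12100 (L = (98 + (-3 - (-3 - 2*6)))² = (98 + (-3 - (-3 - 12)))² = (98 + (-3 - 1*(-15)))² = (98 + (-3 + 15))² = (98 + 12)² = 110² = 12100)
L - 5988 = 12100 - 5988 = 6112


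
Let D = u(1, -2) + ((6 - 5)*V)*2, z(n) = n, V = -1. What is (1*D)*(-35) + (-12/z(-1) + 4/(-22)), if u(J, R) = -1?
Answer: 1285/11 ≈ 116.82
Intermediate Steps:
D = -3 (D = -1 + ((6 - 5)*(-1))*2 = -1 + (1*(-1))*2 = -1 - 1*2 = -1 - 2 = -3)
(1*D)*(-35) + (-12/z(-1) + 4/(-22)) = (1*(-3))*(-35) + (-12/(-1) + 4/(-22)) = -3*(-35) + (-12*(-1) + 4*(-1/22)) = 105 + (12 - 2/11) = 105 + 130/11 = 1285/11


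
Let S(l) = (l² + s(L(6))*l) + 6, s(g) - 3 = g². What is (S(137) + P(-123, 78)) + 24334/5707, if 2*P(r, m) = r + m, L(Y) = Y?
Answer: 275074705/11414 ≈ 24100.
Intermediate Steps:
s(g) = 3 + g²
S(l) = 6 + l² + 39*l (S(l) = (l² + (3 + 6²)*l) + 6 = (l² + (3 + 36)*l) + 6 = (l² + 39*l) + 6 = 6 + l² + 39*l)
P(r, m) = m/2 + r/2 (P(r, m) = (r + m)/2 = (m + r)/2 = m/2 + r/2)
(S(137) + P(-123, 78)) + 24334/5707 = ((6 + 137² + 39*137) + ((½)*78 + (½)*(-123))) + 24334/5707 = ((6 + 18769 + 5343) + (39 - 123/2)) + 24334*(1/5707) = (24118 - 45/2) + 24334/5707 = 48191/2 + 24334/5707 = 275074705/11414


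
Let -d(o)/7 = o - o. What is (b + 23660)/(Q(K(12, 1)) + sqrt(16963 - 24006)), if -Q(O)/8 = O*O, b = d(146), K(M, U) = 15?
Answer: -42588000/3247043 - 23660*I*sqrt(7043)/3247043 ≈ -13.116 - 0.61151*I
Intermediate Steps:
d(o) = 0 (d(o) = -7*(o - o) = -7*0 = 0)
b = 0
Q(O) = -8*O**2 (Q(O) = -8*O*O = -8*O**2)
(b + 23660)/(Q(K(12, 1)) + sqrt(16963 - 24006)) = (0 + 23660)/(-8*15**2 + sqrt(16963 - 24006)) = 23660/(-8*225 + sqrt(-7043)) = 23660/(-1800 + I*sqrt(7043))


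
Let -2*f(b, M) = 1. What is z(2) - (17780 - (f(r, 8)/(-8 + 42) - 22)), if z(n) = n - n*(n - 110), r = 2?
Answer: -1195713/68 ≈ -17584.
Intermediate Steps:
f(b, M) = -½ (f(b, M) = -½*1 = -½)
z(n) = n - n*(-110 + n)
z(2) - (17780 - (f(r, 8)/(-8 + 42) - 22)) = 2*(111 - 1*2) - (17780 - (-1/(2*(-8 + 42)) - 22)) = 2*(111 - 2) - (17780 - (-½/34 - 22)) = 2*109 - (17780 - (-½*1/34 - 22)) = 218 - (17780 - (-1/68 - 22)) = 218 - (17780 - 1*(-1497/68)) = 218 - (17780 + 1497/68) = 218 - 1*1210537/68 = 218 - 1210537/68 = -1195713/68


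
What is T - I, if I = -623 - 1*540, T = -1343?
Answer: -180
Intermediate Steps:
I = -1163 (I = -623 - 540 = -1163)
T - I = -1343 - 1*(-1163) = -1343 + 1163 = -180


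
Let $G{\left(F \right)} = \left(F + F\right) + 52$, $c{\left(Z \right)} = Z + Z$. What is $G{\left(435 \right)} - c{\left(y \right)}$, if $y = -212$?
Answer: $1346$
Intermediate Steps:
$c{\left(Z \right)} = 2 Z$
$G{\left(F \right)} = 52 + 2 F$ ($G{\left(F \right)} = 2 F + 52 = 52 + 2 F$)
$G{\left(435 \right)} - c{\left(y \right)} = \left(52 + 2 \cdot 435\right) - 2 \left(-212\right) = \left(52 + 870\right) - -424 = 922 + 424 = 1346$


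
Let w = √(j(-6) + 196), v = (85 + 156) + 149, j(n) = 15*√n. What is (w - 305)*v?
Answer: -118950 + 390*√(196 + 15*I*√6) ≈ -1.1347e+5 + 509.55*I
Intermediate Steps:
v = 390 (v = 241 + 149 = 390)
w = √(196 + 15*I*√6) (w = √(15*√(-6) + 196) = √(15*(I*√6) + 196) = √(15*I*√6 + 196) = √(196 + 15*I*√6) ≈ 14.061 + 1.3065*I)
(w - 305)*v = (√(196 + 15*I*√6) - 305)*390 = (-305 + √(196 + 15*I*√6))*390 = -118950 + 390*√(196 + 15*I*√6)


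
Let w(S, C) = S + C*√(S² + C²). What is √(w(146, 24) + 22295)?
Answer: √(22441 + 48*√5473) ≈ 161.22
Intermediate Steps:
w(S, C) = S + C*√(C² + S²)
√(w(146, 24) + 22295) = √((146 + 24*√(24² + 146²)) + 22295) = √((146 + 24*√(576 + 21316)) + 22295) = √((146 + 24*√21892) + 22295) = √((146 + 24*(2*√5473)) + 22295) = √((146 + 48*√5473) + 22295) = √(22441 + 48*√5473)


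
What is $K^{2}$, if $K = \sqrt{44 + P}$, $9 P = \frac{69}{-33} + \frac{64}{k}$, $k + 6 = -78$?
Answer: $\frac{90817}{2079} \approx 43.683$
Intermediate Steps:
$k = -84$ ($k = -6 - 78 = -84$)
$P = - \frac{659}{2079}$ ($P = \frac{\frac{69}{-33} + \frac{64}{-84}}{9} = \frac{69 \left(- \frac{1}{33}\right) + 64 \left(- \frac{1}{84}\right)}{9} = \frac{- \frac{23}{11} - \frac{16}{21}}{9} = \frac{1}{9} \left(- \frac{659}{231}\right) = - \frac{659}{2079} \approx -0.31698$)
$K = \frac{\sqrt{20978727}}{693}$ ($K = \sqrt{44 - \frac{659}{2079}} = \sqrt{\frac{90817}{2079}} = \frac{\sqrt{20978727}}{693} \approx 6.6093$)
$K^{2} = \left(\frac{\sqrt{20978727}}{693}\right)^{2} = \frac{90817}{2079}$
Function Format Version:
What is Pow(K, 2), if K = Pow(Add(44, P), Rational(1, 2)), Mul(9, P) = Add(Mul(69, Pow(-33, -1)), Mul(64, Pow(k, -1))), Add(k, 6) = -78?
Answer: Rational(90817, 2079) ≈ 43.683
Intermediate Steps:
k = -84 (k = Add(-6, -78) = -84)
P = Rational(-659, 2079) (P = Mul(Rational(1, 9), Add(Mul(69, Pow(-33, -1)), Mul(64, Pow(-84, -1)))) = Mul(Rational(1, 9), Add(Mul(69, Rational(-1, 33)), Mul(64, Rational(-1, 84)))) = Mul(Rational(1, 9), Add(Rational(-23, 11), Rational(-16, 21))) = Mul(Rational(1, 9), Rational(-659, 231)) = Rational(-659, 2079) ≈ -0.31698)
K = Mul(Rational(1, 693), Pow(20978727, Rational(1, 2))) (K = Pow(Add(44, Rational(-659, 2079)), Rational(1, 2)) = Pow(Rational(90817, 2079), Rational(1, 2)) = Mul(Rational(1, 693), Pow(20978727, Rational(1, 2))) ≈ 6.6093)
Pow(K, 2) = Pow(Mul(Rational(1, 693), Pow(20978727, Rational(1, 2))), 2) = Rational(90817, 2079)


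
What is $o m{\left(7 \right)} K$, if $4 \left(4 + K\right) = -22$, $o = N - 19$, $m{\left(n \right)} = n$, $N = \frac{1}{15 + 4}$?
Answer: $1260$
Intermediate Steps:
$N = \frac{1}{19} \approx 0.052632$
$o = - \frac{360}{19}$ ($o = \frac{1}{19} - 19 = - \frac{360}{19} \approx -18.947$)
$K = - \frac{19}{2}$ ($K = -4 + \frac{1}{4} \left(-22\right) = -4 - \frac{11}{2} = - \frac{19}{2} \approx -9.5$)
$o m{\left(7 \right)} K = \left(- \frac{360}{19}\right) 7 \left(- \frac{19}{2}\right) = \left(- \frac{2520}{19}\right) \left(- \frac{19}{2}\right) = 1260$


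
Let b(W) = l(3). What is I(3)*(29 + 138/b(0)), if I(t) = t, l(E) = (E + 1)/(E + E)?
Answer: 708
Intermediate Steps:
l(E) = (1 + E)/(2*E) (l(E) = (1 + E)/((2*E)) = (1 + E)*(1/(2*E)) = (1 + E)/(2*E))
b(W) = ⅔ (b(W) = (½)*(1 + 3)/3 = (½)*(⅓)*4 = ⅔)
I(3)*(29 + 138/b(0)) = 3*(29 + 138/(⅔)) = 3*(29 + 138*(3/2)) = 3*(29 + 207) = 3*236 = 708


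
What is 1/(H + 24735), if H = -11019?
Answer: 1/13716 ≈ 7.2908e-5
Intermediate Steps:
1/(H + 24735) = 1/(-11019 + 24735) = 1/13716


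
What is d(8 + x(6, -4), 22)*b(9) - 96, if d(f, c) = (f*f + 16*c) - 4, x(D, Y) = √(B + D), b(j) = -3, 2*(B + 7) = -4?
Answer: -1323 - 48*I*√3 ≈ -1323.0 - 83.138*I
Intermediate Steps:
B = -9 (B = -7 + (½)*(-4) = -7 - 2 = -9)
x(D, Y) = √(-9 + D)
d(f, c) = -4 + f² + 16*c (d(f, c) = (f² + 16*c) - 4 = -4 + f² + 16*c)
d(8 + x(6, -4), 22)*b(9) - 96 = (-4 + (8 + √(-9 + 6))² + 16*22)*(-3) - 96 = (-4 + (8 + √(-3))² + 352)*(-3) - 96 = (-4 + (8 + I*√3)² + 352)*(-3) - 96 = (348 + (8 + I*√3)²)*(-3) - 96 = (-1044 - 3*(8 + I*√3)²) - 96 = -1140 - 3*(8 + I*√3)²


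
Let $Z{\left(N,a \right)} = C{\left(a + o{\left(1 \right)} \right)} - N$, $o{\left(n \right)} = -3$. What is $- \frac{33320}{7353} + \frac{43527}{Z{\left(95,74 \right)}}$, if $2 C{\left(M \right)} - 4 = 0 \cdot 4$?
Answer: $- \frac{107717597}{227943} \approx -472.56$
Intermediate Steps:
$C{\left(M \right)} = 2$ ($C{\left(M \right)} = 2 + \frac{0 \cdot 4}{2} = 2 + \frac{1}{2} \cdot 0 = 2 + 0 = 2$)
$Z{\left(N,a \right)} = 2 - N$
$- \frac{33320}{7353} + \frac{43527}{Z{\left(95,74 \right)}} = - \frac{33320}{7353} + \frac{43527}{2 - 95} = \left(-33320\right) \frac{1}{7353} + \frac{43527}{2 - 95} = - \frac{33320}{7353} + \frac{43527}{-93} = - \frac{33320}{7353} + 43527 \left(- \frac{1}{93}\right) = - \frac{33320}{7353} - \frac{14509}{31} = - \frac{107717597}{227943}$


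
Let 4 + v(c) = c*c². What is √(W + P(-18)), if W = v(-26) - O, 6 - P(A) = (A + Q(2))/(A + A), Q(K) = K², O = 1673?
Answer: I*√692906/6 ≈ 138.73*I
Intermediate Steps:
v(c) = -4 + c³ (v(c) = -4 + c*c² = -4 + c³)
P(A) = 6 - (4 + A)/(2*A) (P(A) = 6 - (A + 2²)/(A + A) = 6 - (A + 4)/(2*A) = 6 - (4 + A)*1/(2*A) = 6 - (4 + A)/(2*A))
W = -19253 (W = (-4 + (-26)³) - 1*1673 = (-4 - 17576) - 1673 = -17580 - 1673 = -19253)
√(W + P(-18)) = √(-19253 + (11/2 - 2/(-18))) = √(-19253 + (11/2 - 2*(-1/18))) = √(-19253 + (11/2 + ⅑)) = √(-19253 + 101/18) = √(-346453/18) = I*√692906/6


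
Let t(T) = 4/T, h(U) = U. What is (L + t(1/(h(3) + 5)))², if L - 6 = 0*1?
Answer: 1444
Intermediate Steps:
L = 6 (L = 6 + 0*1 = 6 + 0 = 6)
(L + t(1/(h(3) + 5)))² = (6 + 4/(1/(3 + 5)))² = (6 + 4/(1/8))² = (6 + 4/(⅛))² = (6 + 4*8)² = (6 + 32)² = 38² = 1444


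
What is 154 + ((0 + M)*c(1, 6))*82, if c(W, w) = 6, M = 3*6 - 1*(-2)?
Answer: 9994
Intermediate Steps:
M = 20 (M = 18 + 2 = 20)
154 + ((0 + M)*c(1, 6))*82 = 154 + ((0 + 20)*6)*82 = 154 + (20*6)*82 = 154 + 120*82 = 154 + 9840 = 9994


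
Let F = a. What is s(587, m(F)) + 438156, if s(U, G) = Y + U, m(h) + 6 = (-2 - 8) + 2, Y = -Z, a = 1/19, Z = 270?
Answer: 438473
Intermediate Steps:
a = 1/19 ≈ 0.052632
F = 1/19 ≈ 0.052632
Y = -270 (Y = -1*270 = -270)
m(h) = -14 (m(h) = -6 + ((-2 - 8) + 2) = -6 + (-10 + 2) = -6 - 8 = -14)
s(U, G) = -270 + U
s(587, m(F)) + 438156 = (-270 + 587) + 438156 = 317 + 438156 = 438473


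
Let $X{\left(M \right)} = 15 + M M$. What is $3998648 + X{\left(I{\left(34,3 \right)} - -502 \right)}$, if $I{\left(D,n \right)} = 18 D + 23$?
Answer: $5291432$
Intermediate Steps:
$I{\left(D,n \right)} = 23 + 18 D$
$X{\left(M \right)} = 15 + M^{2}$
$3998648 + X{\left(I{\left(34,3 \right)} - -502 \right)} = 3998648 + \left(15 + \left(\left(23 + 18 \cdot 34\right) - -502\right)^{2}\right) = 3998648 + \left(15 + \left(\left(23 + 612\right) + 502\right)^{2}\right) = 3998648 + \left(15 + \left(635 + 502\right)^{2}\right) = 3998648 + \left(15 + 1137^{2}\right) = 3998648 + \left(15 + 1292769\right) = 3998648 + 1292784 = 5291432$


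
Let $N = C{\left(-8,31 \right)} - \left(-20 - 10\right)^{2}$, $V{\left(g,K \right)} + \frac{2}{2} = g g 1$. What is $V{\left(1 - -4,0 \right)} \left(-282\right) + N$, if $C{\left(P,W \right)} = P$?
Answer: $-7676$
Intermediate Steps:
$V{\left(g,K \right)} = -1 + g^{2}$ ($V{\left(g,K \right)} = -1 + g g 1 = -1 + g^{2} \cdot 1 = -1 + g^{2}$)
$N = -908$ ($N = -8 - \left(-20 - 10\right)^{2} = -8 - \left(-30\right)^{2} = -8 - 900 = -908$)
$V{\left(1 - -4,0 \right)} \left(-282\right) + N = \left(-1 + \left(1 - -4\right)^{2}\right) \left(-282\right) - 908 = \left(-1 + \left(1 + 4\right)^{2}\right) \left(-282\right) - 908 = \left(-1 + 5^{2}\right) \left(-282\right) - 908 = \left(-1 + 25\right) \left(-282\right) - 908 = 24 \left(-282\right) - 908 = -6768 - 908 = -7676$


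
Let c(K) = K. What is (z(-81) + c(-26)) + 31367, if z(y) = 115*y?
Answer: 22026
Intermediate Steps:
(z(-81) + c(-26)) + 31367 = (115*(-81) - 26) + 31367 = (-9315 - 26) + 31367 = -9341 + 31367 = 22026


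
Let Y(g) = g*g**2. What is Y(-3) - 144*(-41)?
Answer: 5877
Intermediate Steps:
Y(g) = g**3
Y(-3) - 144*(-41) = (-3)**3 - 144*(-41) = -27 + 5904 = 5877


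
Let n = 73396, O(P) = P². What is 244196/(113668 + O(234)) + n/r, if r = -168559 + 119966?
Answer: -123857919/2046056858 ≈ -0.060535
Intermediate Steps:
r = -48593
244196/(113668 + O(234)) + n/r = 244196/(113668 + 234²) + 73396/(-48593) = 244196/(113668 + 54756) + 73396*(-1/48593) = 244196/168424 - 73396/48593 = 244196*(1/168424) - 73396/48593 = 61049/42106 - 73396/48593 = -123857919/2046056858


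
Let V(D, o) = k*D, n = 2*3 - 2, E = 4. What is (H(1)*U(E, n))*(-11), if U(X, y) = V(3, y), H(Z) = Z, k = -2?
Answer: 66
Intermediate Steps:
n = 4 (n = 6 - 2 = 4)
V(D, o) = -2*D
U(X, y) = -6 (U(X, y) = -2*3 = -6)
(H(1)*U(E, n))*(-11) = (1*(-6))*(-11) = -6*(-11) = 66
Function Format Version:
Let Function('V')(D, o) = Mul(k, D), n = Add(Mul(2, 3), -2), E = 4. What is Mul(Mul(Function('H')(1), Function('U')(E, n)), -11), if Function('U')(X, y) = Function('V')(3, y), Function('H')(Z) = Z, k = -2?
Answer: 66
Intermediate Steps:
n = 4 (n = Add(6, -2) = 4)
Function('V')(D, o) = Mul(-2, D)
Function('U')(X, y) = -6 (Function('U')(X, y) = Mul(-2, 3) = -6)
Mul(Mul(Function('H')(1), Function('U')(E, n)), -11) = Mul(Mul(1, -6), -11) = Mul(-6, -11) = 66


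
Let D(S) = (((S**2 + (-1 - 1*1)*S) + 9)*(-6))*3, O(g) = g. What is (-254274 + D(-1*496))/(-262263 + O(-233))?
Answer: 1175145/65624 ≈ 17.907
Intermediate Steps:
D(S) = -162 - 18*S**2 + 36*S (D(S) = (((S**2 + (-1 - 1)*S) + 9)*(-6))*3 = (((S**2 - 2*S) + 9)*(-6))*3 = ((9 + S**2 - 2*S)*(-6))*3 = (-54 - 6*S**2 + 12*S)*3 = -162 - 18*S**2 + 36*S)
(-254274 + D(-1*496))/(-262263 + O(-233)) = (-254274 + (-162 - 18*(-1*496)**2 + 36*(-1*496)))/(-262263 - 233) = (-254274 + (-162 - 18*(-496)**2 + 36*(-496)))/(-262496) = (-254274 + (-162 - 18*246016 - 17856))*(-1/262496) = (-254274 + (-162 - 4428288 - 17856))*(-1/262496) = (-254274 - 4446306)*(-1/262496) = -4700580*(-1/262496) = 1175145/65624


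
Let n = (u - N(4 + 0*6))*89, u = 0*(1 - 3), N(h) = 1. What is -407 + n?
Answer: -496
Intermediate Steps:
u = 0 (u = 0*(-2) = 0)
n = -89 (n = (0 - 1*1)*89 = (0 - 1)*89 = -1*89 = -89)
-407 + n = -407 - 89 = -496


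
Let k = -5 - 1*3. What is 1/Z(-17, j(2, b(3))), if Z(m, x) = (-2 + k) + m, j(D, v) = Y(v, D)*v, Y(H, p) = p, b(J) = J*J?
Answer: -1/27 ≈ -0.037037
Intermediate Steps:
k = -8 (k = -5 - 3 = -8)
b(J) = J²
j(D, v) = D*v
Z(m, x) = -10 + m (Z(m, x) = (-2 - 8) + m = -10 + m)
1/Z(-17, j(2, b(3))) = 1/(-10 - 17) = 1/(-27) = -1/27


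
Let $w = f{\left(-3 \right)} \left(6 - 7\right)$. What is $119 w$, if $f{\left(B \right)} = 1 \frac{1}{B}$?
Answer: $\frac{119}{3} \approx 39.667$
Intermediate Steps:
$f{\left(B \right)} = \frac{1}{B}$
$w = \frac{1}{3}$ ($w = \frac{6 - 7}{-3} = - \frac{6 - 7}{3} = \left(- \frac{1}{3}\right) \left(-1\right) = \frac{1}{3} \approx 0.33333$)
$119 w = 119 \cdot \frac{1}{3} = \frac{119}{3}$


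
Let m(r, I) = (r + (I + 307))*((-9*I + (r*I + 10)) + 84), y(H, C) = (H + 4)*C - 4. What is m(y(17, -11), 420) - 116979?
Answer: -50490891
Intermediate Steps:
y(H, C) = -4 + C*(4 + H) (y(H, C) = (4 + H)*C - 4 = C*(4 + H) - 4 = -4 + C*(4 + H))
m(r, I) = (94 - 9*I + I*r)*(307 + I + r) (m(r, I) = (r + (307 + I))*((-9*I + (I*r + 10)) + 84) = (307 + I + r)*((-9*I + (10 + I*r)) + 84) = (307 + I + r)*((10 - 9*I + I*r) + 84) = (307 + I + r)*(94 - 9*I + I*r) = (94 - 9*I + I*r)*(307 + I + r))
m(y(17, -11), 420) - 116979 = (28858 - 2669*420 - 9*420² + 94*(-4 + 4*(-11) - 11*17) + 420*(-4 + 4*(-11) - 11*17)² + (-4 + 4*(-11) - 11*17)*420² + 298*420*(-4 + 4*(-11) - 11*17)) - 116979 = (28858 - 1120980 - 9*176400 + 94*(-4 - 44 - 187) + 420*(-4 - 44 - 187)² + (-4 - 44 - 187)*176400 + 298*420*(-4 - 44 - 187)) - 116979 = (28858 - 1120980 - 1587600 + 94*(-235) + 420*(-235)² - 235*176400 + 298*420*(-235)) - 116979 = (28858 - 1120980 - 1587600 - 22090 + 420*55225 - 41454000 - 29412600) - 116979 = (28858 - 1120980 - 1587600 - 22090 + 23194500 - 41454000 - 29412600) - 116979 = -50373912 - 116979 = -50490891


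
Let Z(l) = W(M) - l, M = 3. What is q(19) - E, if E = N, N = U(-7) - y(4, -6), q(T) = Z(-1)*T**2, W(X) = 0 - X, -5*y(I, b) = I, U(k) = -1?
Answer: -3609/5 ≈ -721.80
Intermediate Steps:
y(I, b) = -I/5
W(X) = -X
Z(l) = -3 - l (Z(l) = -1*3 - l = -3 - l)
q(T) = -2*T**2 (q(T) = (-3 - 1*(-1))*T**2 = (-3 + 1)*T**2 = -2*T**2)
N = -1/5 (N = -1 - (-1)*4/5 = -1 - 1*(-4/5) = -1 + 4/5 = -1/5 ≈ -0.20000)
E = -1/5 ≈ -0.20000
q(19) - E = -2*19**2 - 1*(-1/5) = -2*361 + 1/5 = -722 + 1/5 = -3609/5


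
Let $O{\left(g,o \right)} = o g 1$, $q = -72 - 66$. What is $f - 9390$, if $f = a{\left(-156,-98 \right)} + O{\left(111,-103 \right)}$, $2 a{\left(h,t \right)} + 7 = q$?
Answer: $- \frac{41791}{2} \approx -20896.0$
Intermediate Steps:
$q = -138$ ($q = -72 - 66 = -138$)
$a{\left(h,t \right)} = - \frac{145}{2}$ ($a{\left(h,t \right)} = - \frac{7}{2} + \frac{1}{2} \left(-138\right) = - \frac{7}{2} - 69 = - \frac{145}{2}$)
$O{\left(g,o \right)} = g o$ ($O{\left(g,o \right)} = g o 1 = g o$)
$f = - \frac{23011}{2}$ ($f = - \frac{145}{2} + 111 \left(-103\right) = - \frac{145}{2} - 11433 = - \frac{23011}{2} \approx -11506.0$)
$f - 9390 = - \frac{23011}{2} - 9390 = - \frac{41791}{2}$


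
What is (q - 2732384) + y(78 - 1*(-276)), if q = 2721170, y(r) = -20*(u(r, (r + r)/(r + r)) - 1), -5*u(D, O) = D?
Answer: -9778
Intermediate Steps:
u(D, O) = -D/5
y(r) = 20 + 4*r (y(r) = -20*(-r/5 - 1) = -20*(-1 - r/5) = 20 + 4*r)
(q - 2732384) + y(78 - 1*(-276)) = (2721170 - 2732384) + (20 + 4*(78 - 1*(-276))) = -11214 + (20 + 4*(78 + 276)) = -11214 + (20 + 4*354) = -11214 + (20 + 1416) = -11214 + 1436 = -9778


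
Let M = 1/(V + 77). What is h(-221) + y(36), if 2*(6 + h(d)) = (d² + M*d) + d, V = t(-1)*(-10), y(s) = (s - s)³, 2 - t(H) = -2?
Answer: 1798275/74 ≈ 24301.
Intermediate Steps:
t(H) = 4 (t(H) = 2 - 1*(-2) = 2 + 2 = 4)
y(s) = 0 (y(s) = 0³ = 0)
V = -40 (V = 4*(-10) = -40)
M = 1/37 (M = 1/(-40 + 77) = 1/37 ≈ 0.027027)
h(d) = -6 + d²/2 + 19*d/37 (h(d) = -6 + ((d² + d/37) + d)/2 = -6 + (d² + 38*d/37)/2 = -6 + (d²/2 + 19*d/37) = -6 + d²/2 + 19*d/37)
h(-221) + y(36) = (-6 + (½)*(-221)² + (19/37)*(-221)) + 0 = (-6 + (½)*48841 - 4199/37) + 0 = (-6 + 48841/2 - 4199/37) + 0 = 1798275/74 + 0 = 1798275/74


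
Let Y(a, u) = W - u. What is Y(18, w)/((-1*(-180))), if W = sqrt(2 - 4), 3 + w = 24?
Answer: -7/60 + I*sqrt(2)/180 ≈ -0.11667 + 0.0078567*I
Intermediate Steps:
w = 21 (w = -3 + 24 = 21)
W = I*sqrt(2) (W = sqrt(-2) = I*sqrt(2) ≈ 1.4142*I)
Y(a, u) = -u + I*sqrt(2) (Y(a, u) = I*sqrt(2) - u = -u + I*sqrt(2))
Y(18, w)/((-1*(-180))) = (-1*21 + I*sqrt(2))/((-1*(-180))) = (-21 + I*sqrt(2))/180 = -7/60 + I*sqrt(2)/180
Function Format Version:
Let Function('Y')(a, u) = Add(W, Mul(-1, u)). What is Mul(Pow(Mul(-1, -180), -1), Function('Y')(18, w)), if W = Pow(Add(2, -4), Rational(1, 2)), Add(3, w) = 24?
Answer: Add(Rational(-7, 60), Mul(Rational(1, 180), I, Pow(2, Rational(1, 2)))) ≈ Add(-0.11667, Mul(0.0078567, I))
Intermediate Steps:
w = 21 (w = Add(-3, 24) = 21)
W = Mul(I, Pow(2, Rational(1, 2))) (W = Pow(-2, Rational(1, 2)) = Mul(I, Pow(2, Rational(1, 2))) ≈ Mul(1.4142, I))
Function('Y')(a, u) = Add(Mul(-1, u), Mul(I, Pow(2, Rational(1, 2)))) (Function('Y')(a, u) = Add(Mul(I, Pow(2, Rational(1, 2))), Mul(-1, u)) = Add(Mul(-1, u), Mul(I, Pow(2, Rational(1, 2)))))
Mul(Pow(Mul(-1, -180), -1), Function('Y')(18, w)) = Mul(Pow(Mul(-1, -180), -1), Add(Mul(-1, 21), Mul(I, Pow(2, Rational(1, 2))))) = Mul(Pow(180, -1), Add(-21, Mul(I, Pow(2, Rational(1, 2))))) = Mul(Rational(1, 180), Add(-21, Mul(I, Pow(2, Rational(1, 2))))) = Add(Rational(-7, 60), Mul(Rational(1, 180), I, Pow(2, Rational(1, 2))))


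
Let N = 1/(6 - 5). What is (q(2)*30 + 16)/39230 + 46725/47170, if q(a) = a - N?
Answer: 2062013/2079190 ≈ 0.99174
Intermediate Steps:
N = 1 (N = 1/1 = 1)
q(a) = -1 + a (q(a) = a - 1*1 = a - 1 = -1 + a)
(q(2)*30 + 16)/39230 + 46725/47170 = ((-1 + 2)*30 + 16)/39230 + 46725/47170 = (1*30 + 16)*(1/39230) + 46725*(1/47170) = (30 + 16)*(1/39230) + 105/106 = 46*(1/39230) + 105/106 = 23/19615 + 105/106 = 2062013/2079190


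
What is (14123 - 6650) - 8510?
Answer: -1037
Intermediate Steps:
(14123 - 6650) - 8510 = 7473 - 8510 = -1037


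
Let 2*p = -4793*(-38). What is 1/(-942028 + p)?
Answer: -1/850961 ≈ -1.1751e-6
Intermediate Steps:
p = 91067 (p = (-4793*(-38))/2 = (1/2)*182134 = 91067)
1/(-942028 + p) = 1/(-942028 + 91067) = 1/(-850961) = -1/850961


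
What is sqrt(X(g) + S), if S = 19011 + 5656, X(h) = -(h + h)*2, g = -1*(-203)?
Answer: sqrt(23855) ≈ 154.45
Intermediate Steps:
g = 203
X(h) = -4*h (X(h) = -2*h*2 = -4*h)
S = 24667
sqrt(X(g) + S) = sqrt(-4*203 + 24667) = sqrt(-812 + 24667) = sqrt(23855)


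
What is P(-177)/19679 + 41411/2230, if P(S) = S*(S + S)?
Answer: 954654409/43884170 ≈ 21.754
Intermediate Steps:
P(S) = 2*S² (P(S) = S*(2*S) = 2*S²)
P(-177)/19679 + 41411/2230 = (2*(-177)²)/19679 + 41411/2230 = (2*31329)*(1/19679) + 41411*(1/2230) = 62658*(1/19679) + 41411/2230 = 62658/19679 + 41411/2230 = 954654409/43884170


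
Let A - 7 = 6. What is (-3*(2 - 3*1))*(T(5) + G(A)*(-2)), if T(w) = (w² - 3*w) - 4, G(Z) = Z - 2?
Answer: -48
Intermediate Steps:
A = 13 (A = 7 + 6 = 13)
G(Z) = -2 + Z
T(w) = -4 + w² - 3*w
(-3*(2 - 3*1))*(T(5) + G(A)*(-2)) = (-3*(2 - 3*1))*((-4 + 5² - 3*5) + (-2 + 13)*(-2)) = (-3*(2 - 3))*((-4 + 25 - 15) + 11*(-2)) = (-3*(-1))*(6 - 22) = 3*(-16) = -48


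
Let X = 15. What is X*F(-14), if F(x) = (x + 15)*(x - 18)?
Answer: -480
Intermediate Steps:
F(x) = (-18 + x)*(15 + x) (F(x) = (15 + x)*(-18 + x) = (-18 + x)*(15 + x))
X*F(-14) = 15*(-270 + (-14)² - 3*(-14)) = 15*(-270 + 196 + 42) = 15*(-32) = -480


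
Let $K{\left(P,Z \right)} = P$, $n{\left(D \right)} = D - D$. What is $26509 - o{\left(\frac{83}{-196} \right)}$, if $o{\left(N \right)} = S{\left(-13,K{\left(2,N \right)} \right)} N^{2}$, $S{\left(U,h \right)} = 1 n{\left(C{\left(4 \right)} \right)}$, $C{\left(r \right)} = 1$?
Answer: $26509$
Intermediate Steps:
$n{\left(D \right)} = 0$
$S{\left(U,h \right)} = 0$ ($S{\left(U,h \right)} = 1 \cdot 0 = 0$)
$o{\left(N \right)} = 0$ ($o{\left(N \right)} = 0 N^{2} = 0$)
$26509 - o{\left(\frac{83}{-196} \right)} = 26509 - 0 = 26509 + 0 = 26509$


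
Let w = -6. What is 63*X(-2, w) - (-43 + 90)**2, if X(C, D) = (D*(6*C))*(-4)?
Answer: -20353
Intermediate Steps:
X(C, D) = -24*C*D (X(C, D) = (6*C*D)*(-4) = -24*C*D)
63*X(-2, w) - (-43 + 90)**2 = 63*(-24*(-2)*(-6)) - (-43 + 90)**2 = 63*(-288) - 1*47**2 = -18144 - 1*2209 = -18144 - 2209 = -20353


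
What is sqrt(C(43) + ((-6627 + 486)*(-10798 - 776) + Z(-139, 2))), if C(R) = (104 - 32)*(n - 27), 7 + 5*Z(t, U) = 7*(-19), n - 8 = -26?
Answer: sqrt(71072666) ≈ 8430.5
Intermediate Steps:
n = -18 (n = 8 - 26 = -18)
Z(t, U) = -28 (Z(t, U) = -7/5 + (7*(-19))/5 = -7/5 + (1/5)*(-133) = -7/5 - 133/5 = -28)
C(R) = -3240 (C(R) = (104 - 32)*(-18 - 27) = 72*(-45) = -3240)
sqrt(C(43) + ((-6627 + 486)*(-10798 - 776) + Z(-139, 2))) = sqrt(-3240 + ((-6627 + 486)*(-10798 - 776) - 28)) = sqrt(-3240 + (-6141*(-11574) - 28)) = sqrt(-3240 + (71075934 - 28)) = sqrt(-3240 + 71075906) = sqrt(71072666)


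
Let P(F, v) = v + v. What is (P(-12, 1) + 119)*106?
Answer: 12826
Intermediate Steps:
P(F, v) = 2*v
(P(-12, 1) + 119)*106 = (2*1 + 119)*106 = (2 + 119)*106 = 121*106 = 12826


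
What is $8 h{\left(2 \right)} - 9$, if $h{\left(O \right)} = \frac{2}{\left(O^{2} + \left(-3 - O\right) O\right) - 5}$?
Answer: $- \frac{115}{11} \approx -10.455$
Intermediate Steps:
$h{\left(O \right)} = \frac{2}{-5 + O^{2} + O \left(-3 - O\right)}$ ($h{\left(O \right)} = \frac{2}{\left(O^{2} + O \left(-3 - O\right)\right) - 5} = \frac{2}{-5 + O^{2} + O \left(-3 - O\right)}$)
$8 h{\left(2 \right)} - 9 = 8 \left(- \frac{2}{5 + 3 \cdot 2}\right) - 9 = 8 \left(- \frac{2}{5 + 6}\right) - 9 = 8 \left(- \frac{2}{11}\right) - 9 = - \frac{16}{11} - 9 = - \frac{115}{11}$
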